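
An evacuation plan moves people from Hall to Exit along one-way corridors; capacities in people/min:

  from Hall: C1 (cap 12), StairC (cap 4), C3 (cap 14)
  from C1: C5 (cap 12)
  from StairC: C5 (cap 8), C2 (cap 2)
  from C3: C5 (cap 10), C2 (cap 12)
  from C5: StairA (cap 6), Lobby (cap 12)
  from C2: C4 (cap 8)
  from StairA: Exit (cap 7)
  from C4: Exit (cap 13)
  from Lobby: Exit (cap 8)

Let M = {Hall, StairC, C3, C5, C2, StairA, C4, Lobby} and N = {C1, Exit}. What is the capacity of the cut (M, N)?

Edges leaving {Hall, StairC, C3, C5, C2, StairA, C4, Lobby}: Hall→C1 (12), StairA→Exit (7), C4→Exit (13), Lobby→Exit (8).
Cut capacity = 12 + 7 + 13 + 8 = 40.

40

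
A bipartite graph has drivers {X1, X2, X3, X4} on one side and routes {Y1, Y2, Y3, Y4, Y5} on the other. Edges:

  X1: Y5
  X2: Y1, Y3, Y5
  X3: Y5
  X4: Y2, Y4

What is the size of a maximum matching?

3

Unit-capacity flow: source→left, listed edges, right→sink; max matching = max flow.
Augmenting path X1→Y5 (+1); matched 1.
Augmenting path X2→Y1 (+1); matched 2.
Augmenting path X4→Y2 (+1); matched 3.
No augmenting path remains; maximum matching = 3.
König certificate: {X2, X4, Y5} is a vertex cover of size 3 (every listed pair touches it), so no matching can be larger.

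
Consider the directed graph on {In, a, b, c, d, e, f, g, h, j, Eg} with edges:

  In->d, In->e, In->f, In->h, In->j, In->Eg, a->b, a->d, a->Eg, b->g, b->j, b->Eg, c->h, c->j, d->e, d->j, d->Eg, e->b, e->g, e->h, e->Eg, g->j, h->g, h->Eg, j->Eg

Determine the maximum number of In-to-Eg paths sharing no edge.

Assign every edge capacity 1; by Menger, the answer equals the max flow.
Path In→Eg (+1); total 1.
Path In→d→Eg (+1); total 2.
Path In→e→Eg (+1); total 3.
Path In→h→Eg (+1); total 4.
Path In→j→Eg (+1); total 5.
No residual In→Eg path; max flow = 5.
Certifying cut of size 5: {In→Eg, In→d, In→e, In→h, In→j}.

5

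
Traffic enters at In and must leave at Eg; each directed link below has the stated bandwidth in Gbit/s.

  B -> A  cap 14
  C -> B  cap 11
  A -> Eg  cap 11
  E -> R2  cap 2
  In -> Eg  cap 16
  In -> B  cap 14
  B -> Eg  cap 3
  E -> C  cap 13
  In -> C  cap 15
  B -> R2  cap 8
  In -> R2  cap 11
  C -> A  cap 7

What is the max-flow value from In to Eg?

30

Augment In→Eg: bottleneck 16, flow now 16.
Augment In→B→Eg: bottleneck 3, flow now 19.
Augment In→C→A→Eg: bottleneck 7, flow now 26.
Augment In→B→A→Eg: bottleneck 4, flow now 30.
No augmenting path remains; maximum flow = 30.
In the residual graph, reachable from In: {In, C, B, R2, A}.
Min-cut edges: In→Eg (16), B→Eg (3), A→Eg (11); capacity 16 + 3 + 11 = 30.
This cut is saturated, so no flow can exceed 30.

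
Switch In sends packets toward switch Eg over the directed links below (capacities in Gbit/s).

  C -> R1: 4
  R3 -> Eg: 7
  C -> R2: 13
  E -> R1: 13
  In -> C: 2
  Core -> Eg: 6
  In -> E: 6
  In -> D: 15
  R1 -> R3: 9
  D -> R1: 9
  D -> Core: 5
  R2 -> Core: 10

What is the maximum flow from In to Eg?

Augment In→D→Core→Eg: bottleneck 5, flow now 5.
Augment In→E→R1→R3→Eg: bottleneck 6, flow now 11.
Augment In→C→R1→R3→Eg: bottleneck 1, flow now 12.
Augment In→C→R2→Core→Eg: bottleneck 1, flow now 13.
No augmenting path remains; maximum flow = 13.
In the residual graph, reachable from In: {In, E, C, D, R1, R2, Core, R3}.
Min-cut edges: Core→Eg (6), R3→Eg (7); capacity 6 + 7 = 13.
This cut is saturated, so no flow can exceed 13.

13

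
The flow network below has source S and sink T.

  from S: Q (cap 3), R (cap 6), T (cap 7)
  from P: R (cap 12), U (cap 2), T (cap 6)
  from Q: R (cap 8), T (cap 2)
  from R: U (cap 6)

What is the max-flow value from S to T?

Augment S→T: bottleneck 7, flow now 7.
Augment S→Q→T: bottleneck 2, flow now 9.
No augmenting path remains; maximum flow = 9.
In the residual graph, reachable from S: {S, Q, R, U}.
Min-cut edges: S→T (7), Q→T (2); capacity 7 + 2 = 9.
This cut is saturated, so no flow can exceed 9.

9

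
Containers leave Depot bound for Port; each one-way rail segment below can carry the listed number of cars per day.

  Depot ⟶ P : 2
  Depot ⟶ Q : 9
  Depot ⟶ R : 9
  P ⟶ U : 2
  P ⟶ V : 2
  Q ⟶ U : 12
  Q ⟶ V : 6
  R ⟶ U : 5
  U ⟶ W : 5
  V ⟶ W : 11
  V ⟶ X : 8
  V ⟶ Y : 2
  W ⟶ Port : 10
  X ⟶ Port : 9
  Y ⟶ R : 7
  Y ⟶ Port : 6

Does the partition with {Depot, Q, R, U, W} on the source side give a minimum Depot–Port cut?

No — its capacity is 18, but the minimum cut has capacity 13.

Given cut capacity: 2 + 6 + 10 = 18.
Augment Depot→P→U→W→Port: bottleneck 2, flow now 2.
Augment Depot→Q→U→W→Port: bottleneck 3, flow now 5.
Augment Depot→Q→V→W→Port: bottleneck 5, flow now 10.
Augment Depot→Q→V→X→Port: bottleneck 1, flow now 11.
Augment Depot→R→U→P→V→X→Port: bottleneck 2, flow now 13. (uses reverse residual edge)
No augmenting path remains; maximum flow = 13.
In the residual graph, reachable from Depot: {Depot, Q, R, U}.
Min-cut edges: Depot→P (2), Q→V (6), U→W (5); capacity 2 + 6 + 5 = 13.
Cut capacity 18 exceeds the max flow 13, so it is not minimum.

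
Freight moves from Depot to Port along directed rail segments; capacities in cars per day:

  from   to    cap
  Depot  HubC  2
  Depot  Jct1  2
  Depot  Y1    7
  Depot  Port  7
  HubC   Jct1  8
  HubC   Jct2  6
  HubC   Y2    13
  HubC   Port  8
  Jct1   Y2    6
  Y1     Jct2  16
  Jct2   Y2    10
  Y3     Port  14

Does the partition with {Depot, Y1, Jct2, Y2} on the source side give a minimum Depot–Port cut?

Given cut capacity: 2 + 2 + 7 = 11.
Augment Depot→Port: bottleneck 7, flow now 7.
Augment Depot→HubC→Port: bottleneck 2, flow now 9.
No augmenting path remains; maximum flow = 9.
In the residual graph, reachable from Depot: {Depot, Jct1, Y1, Jct2, Y2}.
Min-cut edges: Depot→HubC (2), Depot→Port (7); capacity 2 + 7 = 9.
Cut capacity 11 exceeds the max flow 9, so it is not minimum.

No — its capacity is 11, but the minimum cut has capacity 9.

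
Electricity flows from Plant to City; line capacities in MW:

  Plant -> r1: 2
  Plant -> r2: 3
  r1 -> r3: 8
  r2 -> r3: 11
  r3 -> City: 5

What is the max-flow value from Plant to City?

Augment Plant→r1→r3→City: bottleneck 2, flow now 2.
Augment Plant→r2→r3→City: bottleneck 3, flow now 5.
No augmenting path remains; maximum flow = 5.
In the residual graph, reachable from Plant: {Plant}.
Min-cut edges: Plant→r1 (2), Plant→r2 (3); capacity 2 + 3 = 5.
This cut is saturated, so no flow can exceed 5.

5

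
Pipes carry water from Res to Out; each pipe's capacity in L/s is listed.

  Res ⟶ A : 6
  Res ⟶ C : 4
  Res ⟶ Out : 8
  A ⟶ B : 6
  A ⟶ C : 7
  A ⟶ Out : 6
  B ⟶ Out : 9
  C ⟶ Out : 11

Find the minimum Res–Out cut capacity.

Augment Res→Out: bottleneck 8, flow now 8.
Augment Res→A→Out: bottleneck 6, flow now 14.
Augment Res→C→Out: bottleneck 4, flow now 18.
No augmenting path remains; maximum flow = 18.
By max-flow min-cut, the minimum cut capacity equals the max flow.
In the residual graph, reachable from Res: {Res}.
Min-cut edges: Res→A (6), Res→C (4), Res→Out (8); capacity 6 + 4 + 8 = 18.

18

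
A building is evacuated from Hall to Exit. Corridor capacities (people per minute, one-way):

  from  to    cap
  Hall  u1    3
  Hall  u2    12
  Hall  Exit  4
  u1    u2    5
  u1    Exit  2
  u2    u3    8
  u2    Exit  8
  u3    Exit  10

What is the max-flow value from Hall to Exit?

Augment Hall→Exit: bottleneck 4, flow now 4.
Augment Hall→u1→Exit: bottleneck 2, flow now 6.
Augment Hall→u2→Exit: bottleneck 8, flow now 14.
Augment Hall→u2→u3→Exit: bottleneck 4, flow now 18.
Augment Hall→u1→u2→u3→Exit: bottleneck 1, flow now 19.
No augmenting path remains; maximum flow = 19.
In the residual graph, reachable from Hall: {Hall}.
Min-cut edges: Hall→u1 (3), Hall→u2 (12), Hall→Exit (4); capacity 3 + 12 + 4 = 19.
This cut is saturated, so no flow can exceed 19.

19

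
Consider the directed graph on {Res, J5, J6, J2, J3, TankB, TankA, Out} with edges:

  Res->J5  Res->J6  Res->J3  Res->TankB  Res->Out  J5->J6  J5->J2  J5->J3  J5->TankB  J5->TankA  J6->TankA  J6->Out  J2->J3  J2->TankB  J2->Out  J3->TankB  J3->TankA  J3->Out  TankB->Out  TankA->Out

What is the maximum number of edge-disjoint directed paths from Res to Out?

5

Assign every edge capacity 1; by Menger, the answer equals the max flow.
Path Res→Out (+1); total 1.
Path Res→J6→Out (+1); total 2.
Path Res→J3→Out (+1); total 3.
Path Res→TankB→Out (+1); total 4.
Path Res→J5→J2→Out (+1); total 5.
No residual Res→Out path; max flow = 5.
Certifying cut of size 5: {Res→J3, Res→J5, Res→J6, Res→Out, Res→TankB}.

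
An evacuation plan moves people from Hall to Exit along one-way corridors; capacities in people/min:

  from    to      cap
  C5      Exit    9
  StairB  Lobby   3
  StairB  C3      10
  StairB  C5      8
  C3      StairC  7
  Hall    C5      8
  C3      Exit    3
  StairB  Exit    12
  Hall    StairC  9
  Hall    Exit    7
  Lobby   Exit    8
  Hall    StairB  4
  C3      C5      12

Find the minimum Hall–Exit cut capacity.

Augment Hall→Exit: bottleneck 7, flow now 7.
Augment Hall→StairB→Exit: bottleneck 4, flow now 11.
Augment Hall→C5→Exit: bottleneck 8, flow now 19.
No augmenting path remains; maximum flow = 19.
By max-flow min-cut, the minimum cut capacity equals the max flow.
In the residual graph, reachable from Hall: {Hall, StairC}.
Min-cut edges: Hall→StairB (4), Hall→C5 (8), Hall→Exit (7); capacity 4 + 8 + 7 = 19.

19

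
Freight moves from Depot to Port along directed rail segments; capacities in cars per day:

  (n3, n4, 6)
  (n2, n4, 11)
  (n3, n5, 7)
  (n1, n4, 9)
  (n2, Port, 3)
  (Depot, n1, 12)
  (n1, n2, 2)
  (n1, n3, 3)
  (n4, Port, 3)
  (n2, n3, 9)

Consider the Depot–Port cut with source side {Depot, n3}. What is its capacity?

Edges leaving {Depot, n3}: Depot→n1 (12), n3→n4 (6), n3→n5 (7).
Cut capacity = 12 + 6 + 7 = 25.

25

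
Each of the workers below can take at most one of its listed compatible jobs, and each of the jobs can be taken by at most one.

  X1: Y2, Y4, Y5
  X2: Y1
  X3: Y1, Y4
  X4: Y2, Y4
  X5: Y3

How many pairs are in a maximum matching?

Unit-capacity flow: source→left, listed edges, right→sink; max matching = max flow.
Augmenting path X1→Y2 (+1); matched 1.
Augmenting path X2→Y1 (+1); matched 2.
Augmenting path X3→Y4 (+1); matched 3.
Augmenting path X5→Y3 (+1); matched 4.
Augmenting path X4→Y2→X1→Y5 (+1); matched 5.
No augmenting path remains; maximum matching = 5.
König certificate: {X1, X2, X3, X4, X5} is a vertex cover of size 5 (every listed pair touches it), so no matching can be larger.

5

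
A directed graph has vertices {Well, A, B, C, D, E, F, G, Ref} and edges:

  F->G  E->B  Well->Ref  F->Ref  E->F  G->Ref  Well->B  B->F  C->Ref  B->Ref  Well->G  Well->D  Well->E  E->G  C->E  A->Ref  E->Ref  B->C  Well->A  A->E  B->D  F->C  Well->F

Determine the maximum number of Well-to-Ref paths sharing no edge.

Assign every edge capacity 1; by Menger, the answer equals the max flow.
Path Well→Ref (+1); total 1.
Path Well→A→Ref (+1); total 2.
Path Well→B→Ref (+1); total 3.
Path Well→E→Ref (+1); total 4.
Path Well→F→Ref (+1); total 5.
Path Well→G→Ref (+1); total 6.
No residual Well→Ref path; max flow = 6.
Certifying cut of size 6: {Well→A, Well→B, Well→E, Well→F, Well→G, Well→Ref}.

6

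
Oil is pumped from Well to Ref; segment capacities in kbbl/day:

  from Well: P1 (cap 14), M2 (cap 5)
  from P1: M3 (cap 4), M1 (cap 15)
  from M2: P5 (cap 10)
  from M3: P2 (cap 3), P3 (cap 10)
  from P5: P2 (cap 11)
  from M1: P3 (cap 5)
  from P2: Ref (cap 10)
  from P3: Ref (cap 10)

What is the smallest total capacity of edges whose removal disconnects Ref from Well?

14

Augment Well→P1→M3→P2→Ref: bottleneck 3, flow now 3.
Augment Well→P1→M3→P3→Ref: bottleneck 1, flow now 4.
Augment Well→P1→M1→P3→Ref: bottleneck 5, flow now 9.
Augment Well→M2→P5→P2→Ref: bottleneck 5, flow now 14.
No augmenting path remains; maximum flow = 14.
By max-flow min-cut, the minimum cut capacity equals the max flow.
In the residual graph, reachable from Well: {Well, P1, M1}.
Min-cut edges: Well→M2 (5), P1→M3 (4), M1→P3 (5); capacity 5 + 4 + 5 = 14.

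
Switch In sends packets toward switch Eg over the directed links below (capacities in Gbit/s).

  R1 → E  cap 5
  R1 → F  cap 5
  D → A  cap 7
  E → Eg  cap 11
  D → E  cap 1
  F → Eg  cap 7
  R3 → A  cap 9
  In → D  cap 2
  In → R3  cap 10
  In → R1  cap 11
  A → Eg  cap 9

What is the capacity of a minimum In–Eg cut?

Augment In→R1→F→Eg: bottleneck 5, flow now 5.
Augment In→R1→E→Eg: bottleneck 5, flow now 10.
Augment In→D→A→Eg: bottleneck 2, flow now 12.
Augment In→R3→A→Eg: bottleneck 7, flow now 19.
Augment In→R3→A→D→E→Eg: bottleneck 1, flow now 20. (uses reverse residual edge)
No augmenting path remains; maximum flow = 20.
By max-flow min-cut, the minimum cut capacity equals the max flow.
In the residual graph, reachable from In: {In, R1, D, R3, A}.
Min-cut edges: R1→F (5), R1→E (5), D→E (1), A→Eg (9); capacity 5 + 5 + 1 + 9 = 20.

20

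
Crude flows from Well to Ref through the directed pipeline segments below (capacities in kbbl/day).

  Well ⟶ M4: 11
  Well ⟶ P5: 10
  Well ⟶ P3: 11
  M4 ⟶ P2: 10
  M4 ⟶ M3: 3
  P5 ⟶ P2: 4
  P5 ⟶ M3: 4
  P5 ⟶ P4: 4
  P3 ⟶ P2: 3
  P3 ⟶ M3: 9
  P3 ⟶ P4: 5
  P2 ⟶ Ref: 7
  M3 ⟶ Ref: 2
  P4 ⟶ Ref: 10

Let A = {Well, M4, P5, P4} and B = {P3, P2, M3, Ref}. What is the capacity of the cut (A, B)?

Edges leaving {Well, M4, P5, P4}: Well→P3 (11), M4→P2 (10), M4→M3 (3), P5→P2 (4), P5→M3 (4), P4→Ref (10).
Cut capacity = 11 + 10 + 3 + 4 + 4 + 10 = 42.

42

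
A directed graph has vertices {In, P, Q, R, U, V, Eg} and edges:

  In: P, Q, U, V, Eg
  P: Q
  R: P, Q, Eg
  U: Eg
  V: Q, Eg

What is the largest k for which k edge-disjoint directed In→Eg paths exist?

3

Assign every edge capacity 1; by Menger, the answer equals the max flow.
Path In→Eg (+1); total 1.
Path In→U→Eg (+1); total 2.
Path In→V→Eg (+1); total 3.
No residual In→Eg path; max flow = 3.
Certifying cut of size 3: {In→Eg, In→U, In→V}.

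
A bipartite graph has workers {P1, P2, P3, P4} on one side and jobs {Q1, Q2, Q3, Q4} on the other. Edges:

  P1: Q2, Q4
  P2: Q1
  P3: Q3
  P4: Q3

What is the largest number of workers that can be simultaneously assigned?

Unit-capacity flow: source→left, listed edges, right→sink; max matching = max flow.
Augmenting path P1→Q2 (+1); matched 1.
Augmenting path P2→Q1 (+1); matched 2.
Augmenting path P3→Q3 (+1); matched 3.
No augmenting path remains; maximum matching = 3.
König certificate: {P1, P2, Q3} is a vertex cover of size 3 (every listed pair touches it), so no matching can be larger.

3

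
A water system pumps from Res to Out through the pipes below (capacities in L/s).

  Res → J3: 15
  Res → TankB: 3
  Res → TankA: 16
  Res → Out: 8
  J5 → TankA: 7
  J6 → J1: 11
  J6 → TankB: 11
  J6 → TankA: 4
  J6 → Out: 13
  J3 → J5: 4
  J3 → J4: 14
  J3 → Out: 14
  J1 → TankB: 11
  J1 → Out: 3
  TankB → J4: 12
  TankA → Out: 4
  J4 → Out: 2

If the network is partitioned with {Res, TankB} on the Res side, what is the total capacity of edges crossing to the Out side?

Edges leaving {Res, TankB}: Res→J3 (15), Res→TankA (16), Res→Out (8), TankB→J4 (12).
Cut capacity = 15 + 16 + 8 + 12 = 51.

51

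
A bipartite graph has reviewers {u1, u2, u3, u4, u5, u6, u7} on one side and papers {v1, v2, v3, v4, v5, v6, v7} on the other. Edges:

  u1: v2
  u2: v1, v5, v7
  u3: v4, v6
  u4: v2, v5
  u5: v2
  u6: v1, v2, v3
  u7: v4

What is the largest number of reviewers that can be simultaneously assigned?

6

Unit-capacity flow: source→left, listed edges, right→sink; max matching = max flow.
Augmenting path u1→v2 (+1); matched 1.
Augmenting path u2→v1 (+1); matched 2.
Augmenting path u3→v4 (+1); matched 3.
Augmenting path u4→v5 (+1); matched 4.
Augmenting path u6→v3 (+1); matched 5.
Augmenting path u7→v4→u3→v6 (+1); matched 6.
No augmenting path remains; maximum matching = 6.
König certificate: {u2, u3, u4, u6, u7, v2} is a vertex cover of size 6 (every listed pair touches it), so no matching can be larger.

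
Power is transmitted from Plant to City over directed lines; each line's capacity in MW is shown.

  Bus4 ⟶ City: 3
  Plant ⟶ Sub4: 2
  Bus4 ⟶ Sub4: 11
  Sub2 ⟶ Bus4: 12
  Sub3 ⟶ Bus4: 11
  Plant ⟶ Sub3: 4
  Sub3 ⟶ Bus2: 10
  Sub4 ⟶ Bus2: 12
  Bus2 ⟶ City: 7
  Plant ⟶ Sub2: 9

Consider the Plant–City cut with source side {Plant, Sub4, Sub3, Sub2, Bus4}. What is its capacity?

Edges leaving {Plant, Sub4, Sub3, Sub2, Bus4}: Sub4→Bus2 (12), Sub3→Bus2 (10), Bus4→City (3).
Cut capacity = 12 + 10 + 3 = 25.

25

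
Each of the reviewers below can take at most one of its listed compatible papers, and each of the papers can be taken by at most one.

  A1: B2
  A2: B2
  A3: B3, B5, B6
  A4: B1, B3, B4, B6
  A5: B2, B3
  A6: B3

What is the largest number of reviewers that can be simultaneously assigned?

4

Unit-capacity flow: source→left, listed edges, right→sink; max matching = max flow.
Augmenting path A1→B2 (+1); matched 1.
Augmenting path A3→B3 (+1); matched 2.
Augmenting path A4→B1 (+1); matched 3.
Augmenting path A5→B3→A3→B5 (+1); matched 4.
No augmenting path remains; maximum matching = 4.
König certificate: {A3, A4, B2, B3} is a vertex cover of size 4 (every listed pair touches it), so no matching can be larger.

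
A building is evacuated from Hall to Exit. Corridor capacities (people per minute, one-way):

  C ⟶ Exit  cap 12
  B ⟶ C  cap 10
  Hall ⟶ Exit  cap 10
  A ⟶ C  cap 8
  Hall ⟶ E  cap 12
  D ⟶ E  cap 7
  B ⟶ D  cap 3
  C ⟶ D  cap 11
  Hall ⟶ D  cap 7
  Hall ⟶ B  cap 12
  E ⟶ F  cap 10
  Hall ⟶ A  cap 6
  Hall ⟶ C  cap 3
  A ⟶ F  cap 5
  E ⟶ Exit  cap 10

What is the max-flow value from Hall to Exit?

Augment Hall→Exit: bottleneck 10, flow now 10.
Augment Hall→C→Exit: bottleneck 3, flow now 13.
Augment Hall→E→Exit: bottleneck 10, flow now 23.
Augment Hall→A→C→Exit: bottleneck 6, flow now 29.
Augment Hall→B→C→Exit: bottleneck 3, flow now 32.
No augmenting path remains; maximum flow = 32.
In the residual graph, reachable from Hall: {Hall, A, B, C, D, E, F}.
Min-cut edges: Hall→Exit (10), C→Exit (12), E→Exit (10); capacity 10 + 12 + 10 = 32.
This cut is saturated, so no flow can exceed 32.

32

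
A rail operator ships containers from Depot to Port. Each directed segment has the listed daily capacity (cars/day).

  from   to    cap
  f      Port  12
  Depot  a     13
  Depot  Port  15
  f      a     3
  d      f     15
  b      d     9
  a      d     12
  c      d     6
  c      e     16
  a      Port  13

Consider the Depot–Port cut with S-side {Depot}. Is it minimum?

Given cut capacity: 13 + 15 = 28.
Augment Depot→Port: bottleneck 15, flow now 15.
Augment Depot→a→Port: bottleneck 13, flow now 28.
No augmenting path remains; maximum flow = 28.
Cut capacity 28 equals the max flow, so it is a minimum cut.

Yes — it is a minimum cut (capacity 28).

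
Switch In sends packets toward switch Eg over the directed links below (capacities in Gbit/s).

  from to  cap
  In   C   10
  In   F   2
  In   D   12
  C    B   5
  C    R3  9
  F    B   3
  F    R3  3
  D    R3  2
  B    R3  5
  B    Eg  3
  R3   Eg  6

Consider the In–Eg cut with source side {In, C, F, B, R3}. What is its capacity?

Edges leaving {In, C, F, B, R3}: In→D (12), B→Eg (3), R3→Eg (6).
Cut capacity = 12 + 3 + 6 = 21.

21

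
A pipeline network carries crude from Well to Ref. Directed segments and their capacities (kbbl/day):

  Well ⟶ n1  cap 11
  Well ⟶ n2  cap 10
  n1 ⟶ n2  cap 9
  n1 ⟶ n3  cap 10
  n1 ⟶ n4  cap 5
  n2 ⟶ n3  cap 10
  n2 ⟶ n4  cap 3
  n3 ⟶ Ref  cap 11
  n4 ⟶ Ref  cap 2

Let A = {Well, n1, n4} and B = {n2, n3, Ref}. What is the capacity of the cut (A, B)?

31

Edges leaving {Well, n1, n4}: Well→n2 (10), n1→n2 (9), n1→n3 (10), n4→Ref (2).
Cut capacity = 10 + 9 + 10 + 2 = 31.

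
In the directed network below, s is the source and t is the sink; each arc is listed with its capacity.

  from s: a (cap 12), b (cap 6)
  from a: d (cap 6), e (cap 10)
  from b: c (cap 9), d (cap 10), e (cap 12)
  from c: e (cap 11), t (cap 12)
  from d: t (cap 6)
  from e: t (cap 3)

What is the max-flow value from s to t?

15

Augment s→a→d→t: bottleneck 6, flow now 6.
Augment s→a→e→t: bottleneck 3, flow now 9.
Augment s→b→c→t: bottleneck 6, flow now 15.
No augmenting path remains; maximum flow = 15.
In the residual graph, reachable from s: {s, a, e}.
Min-cut edges: s→b (6), a→d (6), e→t (3); capacity 6 + 6 + 3 = 15.
This cut is saturated, so no flow can exceed 15.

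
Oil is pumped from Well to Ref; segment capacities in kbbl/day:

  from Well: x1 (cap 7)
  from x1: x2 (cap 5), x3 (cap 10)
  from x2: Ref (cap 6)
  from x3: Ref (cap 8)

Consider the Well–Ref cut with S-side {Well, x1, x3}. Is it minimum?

No — its capacity is 13, but the minimum cut has capacity 7.

Given cut capacity: 5 + 8 = 13.
Augment Well→x1→x2→Ref: bottleneck 5, flow now 5.
Augment Well→x1→x3→Ref: bottleneck 2, flow now 7.
No augmenting path remains; maximum flow = 7.
In the residual graph, reachable from Well: {Well}.
Min-cut edges: Well→x1 (7); capacity 7 = 7.
Cut capacity 13 exceeds the max flow 7, so it is not minimum.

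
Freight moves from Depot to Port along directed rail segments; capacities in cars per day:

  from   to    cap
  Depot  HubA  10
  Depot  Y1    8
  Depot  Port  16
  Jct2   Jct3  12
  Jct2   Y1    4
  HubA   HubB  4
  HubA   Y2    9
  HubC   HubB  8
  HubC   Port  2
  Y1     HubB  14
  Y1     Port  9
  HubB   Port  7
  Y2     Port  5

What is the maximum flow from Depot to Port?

33

Augment Depot→Port: bottleneck 16, flow now 16.
Augment Depot→Y1→Port: bottleneck 8, flow now 24.
Augment Depot→HubA→HubB→Port: bottleneck 4, flow now 28.
Augment Depot→HubA→Y2→Port: bottleneck 5, flow now 33.
No augmenting path remains; maximum flow = 33.
In the residual graph, reachable from Depot: {Depot, HubA, Y2}.
Min-cut edges: Depot→Y1 (8), Depot→Port (16), HubA→HubB (4), Y2→Port (5); capacity 8 + 16 + 4 + 5 = 33.
This cut is saturated, so no flow can exceed 33.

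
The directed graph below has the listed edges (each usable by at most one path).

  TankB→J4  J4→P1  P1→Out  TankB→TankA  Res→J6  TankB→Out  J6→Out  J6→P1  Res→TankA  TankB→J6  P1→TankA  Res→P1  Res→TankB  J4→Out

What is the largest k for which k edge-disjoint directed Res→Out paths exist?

Assign every edge capacity 1; by Menger, the answer equals the max flow.
Path Res→J6→Out (+1); total 1.
Path Res→TankB→Out (+1); total 2.
Path Res→P1→Out (+1); total 3.
No residual Res→Out path; max flow = 3.
Certifying cut of size 3: {Res→J6, Res→P1, Res→TankB}.

3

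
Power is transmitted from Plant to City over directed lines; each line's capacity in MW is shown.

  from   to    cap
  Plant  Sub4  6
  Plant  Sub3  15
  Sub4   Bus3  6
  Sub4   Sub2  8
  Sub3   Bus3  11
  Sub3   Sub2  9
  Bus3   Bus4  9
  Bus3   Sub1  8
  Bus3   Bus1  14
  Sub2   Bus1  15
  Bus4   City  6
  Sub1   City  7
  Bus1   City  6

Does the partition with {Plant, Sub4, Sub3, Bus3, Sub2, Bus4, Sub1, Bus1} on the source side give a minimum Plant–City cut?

Yes — it is a minimum cut (capacity 19).

Given cut capacity: 6 + 7 + 6 = 19.
Augment Plant→Sub4→Bus3→Bus4→City: bottleneck 6, flow now 6.
Augment Plant→Sub3→Bus3→Sub1→City: bottleneck 7, flow now 13.
Augment Plant→Sub3→Bus3→Bus1→City: bottleneck 4, flow now 17.
Augment Plant→Sub3→Sub2→Bus1→City: bottleneck 2, flow now 19.
No augmenting path remains; maximum flow = 19.
Cut capacity 19 equals the max flow, so it is a minimum cut.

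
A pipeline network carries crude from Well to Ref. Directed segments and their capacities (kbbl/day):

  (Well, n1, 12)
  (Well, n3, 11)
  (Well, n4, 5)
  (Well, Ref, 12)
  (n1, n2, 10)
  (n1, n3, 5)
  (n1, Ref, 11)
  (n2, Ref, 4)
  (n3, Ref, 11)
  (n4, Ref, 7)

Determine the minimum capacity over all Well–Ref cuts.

40

Augment Well→Ref: bottleneck 12, flow now 12.
Augment Well→n1→Ref: bottleneck 11, flow now 23.
Augment Well→n3→Ref: bottleneck 11, flow now 34.
Augment Well→n4→Ref: bottleneck 5, flow now 39.
Augment Well→n1→n2→Ref: bottleneck 1, flow now 40.
No augmenting path remains; maximum flow = 40.
By max-flow min-cut, the minimum cut capacity equals the max flow.
In the residual graph, reachable from Well: {Well}.
Min-cut edges: Well→n1 (12), Well→n3 (11), Well→n4 (5), Well→Ref (12); capacity 12 + 11 + 5 + 12 = 40.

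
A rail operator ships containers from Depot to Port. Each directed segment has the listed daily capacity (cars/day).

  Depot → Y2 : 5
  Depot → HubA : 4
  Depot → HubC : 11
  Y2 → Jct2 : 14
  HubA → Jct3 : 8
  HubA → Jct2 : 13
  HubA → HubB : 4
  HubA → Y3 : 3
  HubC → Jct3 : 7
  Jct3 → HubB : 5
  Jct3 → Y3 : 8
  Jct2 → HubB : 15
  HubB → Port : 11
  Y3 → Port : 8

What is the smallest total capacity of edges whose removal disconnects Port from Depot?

16

Augment Depot→HubA→HubB→Port: bottleneck 4, flow now 4.
Augment Depot→Y2→Jct2→HubB→Port: bottleneck 5, flow now 9.
Augment Depot→HubC→Jct3→HubB→Port: bottleneck 2, flow now 11.
Augment Depot→HubC→Jct3→Y3→Port: bottleneck 5, flow now 16.
No augmenting path remains; maximum flow = 16.
By max-flow min-cut, the minimum cut capacity equals the max flow.
In the residual graph, reachable from Depot: {Depot, HubC}.
Min-cut edges: Depot→Y2 (5), Depot→HubA (4), HubC→Jct3 (7); capacity 5 + 4 + 7 = 16.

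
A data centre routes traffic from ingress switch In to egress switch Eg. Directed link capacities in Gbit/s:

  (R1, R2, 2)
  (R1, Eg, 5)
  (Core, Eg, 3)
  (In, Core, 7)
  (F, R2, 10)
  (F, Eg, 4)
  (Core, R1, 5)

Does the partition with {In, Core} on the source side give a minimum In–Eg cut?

Given cut capacity: 5 + 3 = 8.
Augment In→Core→Eg: bottleneck 3, flow now 3.
Augment In→Core→R1→Eg: bottleneck 4, flow now 7.
No augmenting path remains; maximum flow = 7.
In the residual graph, reachable from In: {In}.
Min-cut edges: In→Core (7); capacity 7 = 7.
Cut capacity 8 exceeds the max flow 7, so it is not minimum.

No — its capacity is 8, but the minimum cut has capacity 7.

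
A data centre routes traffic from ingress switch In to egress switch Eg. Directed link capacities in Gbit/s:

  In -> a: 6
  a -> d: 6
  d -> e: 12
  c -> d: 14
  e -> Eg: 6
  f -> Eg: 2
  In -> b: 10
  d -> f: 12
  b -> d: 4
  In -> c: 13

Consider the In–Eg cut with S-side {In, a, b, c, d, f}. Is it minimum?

Given cut capacity: 12 + 2 = 14.
Augment In→a→d→e→Eg: bottleneck 6, flow now 6.
Augment In→b→d→f→Eg: bottleneck 2, flow now 8.
No augmenting path remains; maximum flow = 8.
In the residual graph, reachable from In: {In, a, b, c, d, e, f}.
Min-cut edges: e→Eg (6), f→Eg (2); capacity 6 + 2 = 8.
Cut capacity 14 exceeds the max flow 8, so it is not minimum.

No — its capacity is 14, but the minimum cut has capacity 8.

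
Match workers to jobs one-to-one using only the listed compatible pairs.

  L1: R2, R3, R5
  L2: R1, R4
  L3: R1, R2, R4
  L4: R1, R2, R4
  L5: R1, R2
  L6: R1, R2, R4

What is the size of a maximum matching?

Unit-capacity flow: source→left, listed edges, right→sink; max matching = max flow.
Augmenting path L1→R2 (+1); matched 1.
Augmenting path L2→R1 (+1); matched 2.
Augmenting path L3→R4 (+1); matched 3.
Augmenting path L4→R2→L1→R3 (+1); matched 4.
No augmenting path remains; maximum matching = 4.
König certificate: {L1, R1, R2, R4} is a vertex cover of size 4 (every listed pair touches it), so no matching can be larger.

4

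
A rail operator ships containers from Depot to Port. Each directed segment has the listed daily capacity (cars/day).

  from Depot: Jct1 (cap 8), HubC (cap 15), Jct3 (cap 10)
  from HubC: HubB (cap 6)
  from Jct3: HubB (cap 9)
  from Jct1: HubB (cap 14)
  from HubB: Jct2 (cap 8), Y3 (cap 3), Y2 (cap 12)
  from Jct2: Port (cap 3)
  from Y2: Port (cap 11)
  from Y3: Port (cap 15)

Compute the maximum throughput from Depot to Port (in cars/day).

Augment Depot→HubC→HubB→Jct2→Port: bottleneck 3, flow now 3.
Augment Depot→HubC→HubB→Y2→Port: bottleneck 3, flow now 6.
Augment Depot→Jct3→HubB→Y2→Port: bottleneck 8, flow now 14.
Augment Depot→Jct3→HubB→Y3→Port: bottleneck 1, flow now 15.
Augment Depot→Jct1→HubB→Y3→Port: bottleneck 2, flow now 17.
No augmenting path remains; maximum flow = 17.
In the residual graph, reachable from Depot: {Depot, HubC, Jct3, Jct1, HubB, Jct2, Y2}.
Min-cut edges: HubB→Y3 (3), Jct2→Port (3), Y2→Port (11); capacity 3 + 3 + 11 = 17.
This cut is saturated, so no flow can exceed 17.

17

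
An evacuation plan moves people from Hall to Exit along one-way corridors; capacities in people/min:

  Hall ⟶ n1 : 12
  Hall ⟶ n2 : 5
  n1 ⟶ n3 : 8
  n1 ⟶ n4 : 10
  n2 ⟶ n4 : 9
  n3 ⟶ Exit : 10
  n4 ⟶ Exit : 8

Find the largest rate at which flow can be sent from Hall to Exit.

16

Augment Hall→n1→n3→Exit: bottleneck 8, flow now 8.
Augment Hall→n1→n4→Exit: bottleneck 4, flow now 12.
Augment Hall→n2→n4→Exit: bottleneck 4, flow now 16.
No augmenting path remains; maximum flow = 16.
In the residual graph, reachable from Hall: {Hall, n1, n2, n4}.
Min-cut edges: n1→n3 (8), n4→Exit (8); capacity 8 + 8 = 16.
This cut is saturated, so no flow can exceed 16.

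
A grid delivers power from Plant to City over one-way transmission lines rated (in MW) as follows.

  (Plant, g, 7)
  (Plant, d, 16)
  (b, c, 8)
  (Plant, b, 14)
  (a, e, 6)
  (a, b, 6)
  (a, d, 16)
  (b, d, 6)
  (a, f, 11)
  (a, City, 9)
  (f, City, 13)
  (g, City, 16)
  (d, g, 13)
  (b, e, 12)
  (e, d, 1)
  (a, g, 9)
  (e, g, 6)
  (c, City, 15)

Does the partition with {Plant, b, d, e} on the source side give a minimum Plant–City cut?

No — its capacity is 34, but the minimum cut has capacity 24.

Given cut capacity: 7 + 8 + 13 + 6 = 34.
Augment Plant→g→City: bottleneck 7, flow now 7.
Augment Plant→b→c→City: bottleneck 8, flow now 15.
Augment Plant→d→g→City: bottleneck 9, flow now 24.
No augmenting path remains; maximum flow = 24.
In the residual graph, reachable from Plant: {Plant, b, d, e, g}.
Min-cut edges: b→c (8), g→City (16); capacity 8 + 16 = 24.
Cut capacity 34 exceeds the max flow 24, so it is not minimum.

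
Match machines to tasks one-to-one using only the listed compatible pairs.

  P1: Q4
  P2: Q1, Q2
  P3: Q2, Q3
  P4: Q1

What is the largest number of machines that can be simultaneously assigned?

4

Unit-capacity flow: source→left, listed edges, right→sink; max matching = max flow.
Augmenting path P1→Q4 (+1); matched 1.
Augmenting path P2→Q1 (+1); matched 2.
Augmenting path P3→Q2 (+1); matched 3.
Augmenting path P4→Q1→P2→Q2→P3→Q3 (+1); matched 4.
No augmenting path remains; maximum matching = 4.
König certificate: {P1, P2, P3, P4} is a vertex cover of size 4 (every listed pair touches it), so no matching can be larger.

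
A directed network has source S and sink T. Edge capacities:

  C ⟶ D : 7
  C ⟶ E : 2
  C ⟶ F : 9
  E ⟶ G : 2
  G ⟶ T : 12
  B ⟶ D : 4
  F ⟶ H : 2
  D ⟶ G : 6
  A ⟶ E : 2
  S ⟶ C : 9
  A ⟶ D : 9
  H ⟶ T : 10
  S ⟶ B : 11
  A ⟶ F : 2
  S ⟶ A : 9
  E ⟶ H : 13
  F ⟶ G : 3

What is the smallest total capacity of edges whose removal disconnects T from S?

Augment S→A→D→G→T: bottleneck 6, flow now 6.
Augment S→A→E→G→T: bottleneck 2, flow now 8.
Augment S→A→F→G→T: bottleneck 1, flow now 9.
Augment S→C→E→H→T: bottleneck 2, flow now 11.
Augment S→C→F→G→T: bottleneck 2, flow now 13.
Augment S→C→F→H→T: bottleneck 2, flow now 15.
No augmenting path remains; maximum flow = 15.
By max-flow min-cut, the minimum cut capacity equals the max flow.
In the residual graph, reachable from S: {S, A, B, C, D, F}.
Min-cut edges: A→E (2), C→E (2), D→G (6), F→G (3), F→H (2); capacity 2 + 2 + 6 + 3 + 2 = 15.

15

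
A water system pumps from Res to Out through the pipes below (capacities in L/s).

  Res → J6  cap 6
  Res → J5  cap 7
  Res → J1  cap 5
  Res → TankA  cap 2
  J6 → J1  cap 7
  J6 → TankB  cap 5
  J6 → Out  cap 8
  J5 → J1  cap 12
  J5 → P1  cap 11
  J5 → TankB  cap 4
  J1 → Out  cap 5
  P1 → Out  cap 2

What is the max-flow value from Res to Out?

Augment Res→J6→Out: bottleneck 6, flow now 6.
Augment Res→J1→Out: bottleneck 5, flow now 11.
Augment Res→J5→P1→Out: bottleneck 2, flow now 13.
No augmenting path remains; maximum flow = 13.
In the residual graph, reachable from Res: {Res, J5, J1, P1, TankB, TankA}.
Min-cut edges: Res→J6 (6), J1→Out (5), P1→Out (2); capacity 6 + 5 + 2 = 13.
This cut is saturated, so no flow can exceed 13.

13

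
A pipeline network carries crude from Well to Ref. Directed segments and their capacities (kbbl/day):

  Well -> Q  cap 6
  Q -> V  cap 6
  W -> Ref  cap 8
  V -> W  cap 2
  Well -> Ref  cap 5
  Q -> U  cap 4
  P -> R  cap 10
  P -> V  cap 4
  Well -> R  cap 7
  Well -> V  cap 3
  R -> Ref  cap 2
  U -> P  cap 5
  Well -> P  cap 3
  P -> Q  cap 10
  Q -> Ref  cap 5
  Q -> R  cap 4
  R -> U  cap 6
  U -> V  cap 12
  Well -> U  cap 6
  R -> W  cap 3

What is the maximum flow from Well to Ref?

Augment Well→Ref: bottleneck 5, flow now 5.
Augment Well→Q→Ref: bottleneck 5, flow now 10.
Augment Well→R→Ref: bottleneck 2, flow now 12.
Augment Well→R→W→Ref: bottleneck 3, flow now 15.
Augment Well→V→W→Ref: bottleneck 2, flow now 17.
No augmenting path remains; maximum flow = 17.
In the residual graph, reachable from Well: {Well, P, Q, R, U, V}.
Min-cut edges: Well→Ref (5), Q→Ref (5), R→W (3), R→Ref (2), V→W (2); capacity 5 + 5 + 3 + 2 + 2 = 17.
This cut is saturated, so no flow can exceed 17.

17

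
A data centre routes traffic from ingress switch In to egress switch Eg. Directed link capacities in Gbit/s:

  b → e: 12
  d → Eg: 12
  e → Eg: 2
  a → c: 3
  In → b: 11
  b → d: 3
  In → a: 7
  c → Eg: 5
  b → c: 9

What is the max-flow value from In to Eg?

10

Augment In→a→c→Eg: bottleneck 3, flow now 3.
Augment In→b→c→Eg: bottleneck 2, flow now 5.
Augment In→b→d→Eg: bottleneck 3, flow now 8.
Augment In→b→e→Eg: bottleneck 2, flow now 10.
No augmenting path remains; maximum flow = 10.
In the residual graph, reachable from In: {In, a, b, c, e}.
Min-cut edges: b→d (3), c→Eg (5), e→Eg (2); capacity 3 + 5 + 2 = 10.
This cut is saturated, so no flow can exceed 10.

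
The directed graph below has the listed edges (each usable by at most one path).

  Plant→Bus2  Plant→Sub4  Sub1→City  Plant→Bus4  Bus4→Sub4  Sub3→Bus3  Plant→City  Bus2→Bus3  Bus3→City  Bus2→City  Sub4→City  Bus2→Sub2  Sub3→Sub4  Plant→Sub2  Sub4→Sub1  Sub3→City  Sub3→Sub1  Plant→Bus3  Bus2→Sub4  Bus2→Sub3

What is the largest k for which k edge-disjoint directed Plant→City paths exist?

5

Assign every edge capacity 1; by Menger, the answer equals the max flow.
Path Plant→City (+1); total 1.
Path Plant→Bus2→City (+1); total 2.
Path Plant→Bus3→City (+1); total 3.
Path Plant→Sub4→City (+1); total 4.
Path Plant→Bus4→Sub4→Sub1→City (+1); total 5.
No residual Plant→City path; max flow = 5.
Certifying cut of size 5: {Plant→Bus2, Plant→Bus3, Plant→Bus4, Plant→City, Plant→Sub4}.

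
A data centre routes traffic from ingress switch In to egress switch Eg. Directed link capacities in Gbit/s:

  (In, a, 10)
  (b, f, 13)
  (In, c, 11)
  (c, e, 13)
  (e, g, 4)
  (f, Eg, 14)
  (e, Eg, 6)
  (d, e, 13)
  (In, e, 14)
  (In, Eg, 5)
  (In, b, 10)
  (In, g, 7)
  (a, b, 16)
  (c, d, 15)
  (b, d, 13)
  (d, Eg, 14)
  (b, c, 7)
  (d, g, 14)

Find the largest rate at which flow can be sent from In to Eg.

Augment In→Eg: bottleneck 5, flow now 5.
Augment In→e→Eg: bottleneck 6, flow now 11.
Augment In→b→d→Eg: bottleneck 10, flow now 21.
Augment In→c→d→Eg: bottleneck 4, flow now 25.
Augment In→a→b→f→Eg: bottleneck 10, flow now 35.
Augment In→c→d→b→f→Eg: bottleneck 3, flow now 38. (uses reverse residual edge)
No augmenting path remains; maximum flow = 38.
In the residual graph, reachable from In: {In, a, b, c, d, e, g}.
Min-cut edges: In→Eg (5), b→f (13), d→Eg (14), e→Eg (6); capacity 5 + 13 + 14 + 6 = 38.
This cut is saturated, so no flow can exceed 38.

38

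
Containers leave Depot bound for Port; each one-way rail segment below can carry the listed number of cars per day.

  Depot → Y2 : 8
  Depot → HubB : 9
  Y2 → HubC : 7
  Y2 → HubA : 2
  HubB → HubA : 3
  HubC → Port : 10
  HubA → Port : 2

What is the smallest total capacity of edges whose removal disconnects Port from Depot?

Augment Depot→Y2→HubC→Port: bottleneck 7, flow now 7.
Augment Depot→Y2→HubA→Port: bottleneck 1, flow now 8.
Augment Depot→HubB→HubA→Port: bottleneck 1, flow now 9.
No augmenting path remains; maximum flow = 9.
By max-flow min-cut, the minimum cut capacity equals the max flow.
In the residual graph, reachable from Depot: {Depot, Y2, HubB, HubA}.
Min-cut edges: Y2→HubC (7), HubA→Port (2); capacity 7 + 2 = 9.

9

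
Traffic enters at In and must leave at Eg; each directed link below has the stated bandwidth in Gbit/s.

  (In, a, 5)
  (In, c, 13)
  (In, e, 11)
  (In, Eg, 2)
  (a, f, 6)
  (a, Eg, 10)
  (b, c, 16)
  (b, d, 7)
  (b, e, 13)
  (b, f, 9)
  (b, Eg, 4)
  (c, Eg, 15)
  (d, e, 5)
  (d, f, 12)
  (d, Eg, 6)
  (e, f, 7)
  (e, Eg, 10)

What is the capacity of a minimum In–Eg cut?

Augment In→Eg: bottleneck 2, flow now 2.
Augment In→a→Eg: bottleneck 5, flow now 7.
Augment In→c→Eg: bottleneck 13, flow now 20.
Augment In→e→Eg: bottleneck 10, flow now 30.
No augmenting path remains; maximum flow = 30.
By max-flow min-cut, the minimum cut capacity equals the max flow.
In the residual graph, reachable from In: {In, e, f}.
Min-cut edges: In→a (5), In→c (13), In→Eg (2), e→Eg (10); capacity 5 + 13 + 2 + 10 = 30.

30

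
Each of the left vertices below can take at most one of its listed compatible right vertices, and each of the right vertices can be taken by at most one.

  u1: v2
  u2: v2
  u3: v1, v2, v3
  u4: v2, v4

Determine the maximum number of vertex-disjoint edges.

Unit-capacity flow: source→left, listed edges, right→sink; max matching = max flow.
Augmenting path u1→v2 (+1); matched 1.
Augmenting path u3→v1 (+1); matched 2.
Augmenting path u4→v4 (+1); matched 3.
No augmenting path remains; maximum matching = 3.
König certificate: {u3, u4, v2} is a vertex cover of size 3 (every listed pair touches it), so no matching can be larger.

3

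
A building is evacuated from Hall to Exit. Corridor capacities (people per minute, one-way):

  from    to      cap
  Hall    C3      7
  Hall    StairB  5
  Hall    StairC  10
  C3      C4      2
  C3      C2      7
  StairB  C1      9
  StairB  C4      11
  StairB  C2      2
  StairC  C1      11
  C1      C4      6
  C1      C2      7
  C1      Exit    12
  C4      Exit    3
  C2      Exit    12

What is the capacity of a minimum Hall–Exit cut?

22

Augment Hall→C3→C4→Exit: bottleneck 2, flow now 2.
Augment Hall→C3→C2→Exit: bottleneck 5, flow now 7.
Augment Hall→StairB→C1→Exit: bottleneck 5, flow now 12.
Augment Hall→StairC→C1→Exit: bottleneck 7, flow now 19.
Augment Hall→StairC→C1→C4→Exit: bottleneck 1, flow now 20.
Augment Hall→StairC→C1→C2→Exit: bottleneck 2, flow now 22.
No augmenting path remains; maximum flow = 22.
By max-flow min-cut, the minimum cut capacity equals the max flow.
In the residual graph, reachable from Hall: {Hall}.
Min-cut edges: Hall→C3 (7), Hall→StairB (5), Hall→StairC (10); capacity 7 + 5 + 10 = 22.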